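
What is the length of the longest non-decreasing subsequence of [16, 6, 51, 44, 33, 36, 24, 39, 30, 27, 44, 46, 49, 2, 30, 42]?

7

One longest non-decreasing subsequence is 16, 33, 36, 39, 44, 46, 49 (positions 1,5,6,8,11,12,13), of length 7; no longer one exists.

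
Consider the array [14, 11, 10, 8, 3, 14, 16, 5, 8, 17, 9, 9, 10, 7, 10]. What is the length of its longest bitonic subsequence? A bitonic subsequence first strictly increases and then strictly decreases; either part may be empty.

Let inc[i] be the LIS ending at i and dec[i] the longest strictly decreasing subsequence starting at i. inc = [1, 1, 1, 1, 1, 2, 3, 2, 3, 4, 4, 4, 5, 3, 5], dec = [5, 4, 3, 2, 1, 3, 3, 1, 2, 3, 2, 2, 2, 1, 1].
max_i inc[i]+dec[i]−1 = 6, with one witness 11, 14, 16, 17, 10, 7.

6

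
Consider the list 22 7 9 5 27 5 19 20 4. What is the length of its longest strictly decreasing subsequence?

4

Let dp[i] be the longest decreasing subsequence ending at position i. Then dp = [1, 2, 2, 3, 1, 3, 2, 2, 4].
The maximum is 4; one witness is 22, 7, 5, 4 at positions 1,2,4,9.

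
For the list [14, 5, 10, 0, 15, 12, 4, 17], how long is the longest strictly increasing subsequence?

Let dp[i] be the longest increasing subsequence ending at position i. Then dp = [1, 1, 2, 1, 3, 3, 2, 4].
The maximum is 4; one witness is 5, 10, 15, 17 at positions 2,3,5,8.

4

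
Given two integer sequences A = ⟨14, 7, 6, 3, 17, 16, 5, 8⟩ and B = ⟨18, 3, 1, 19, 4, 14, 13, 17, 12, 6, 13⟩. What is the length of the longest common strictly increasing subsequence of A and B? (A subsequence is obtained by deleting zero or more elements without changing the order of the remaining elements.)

2

For each value that appears in both, track the longest common increasing run ending there.
The best achievable length is 2; one witness is 3, 17 (A-positions 4,5, B-positions 2,8).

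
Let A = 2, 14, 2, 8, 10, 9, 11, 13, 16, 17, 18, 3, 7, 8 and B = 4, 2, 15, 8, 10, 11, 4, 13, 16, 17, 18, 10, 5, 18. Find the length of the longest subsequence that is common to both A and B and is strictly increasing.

A longest common strictly increasing subsequence is 2, 8, 10, 11, 13, 16, 17, 18 (length 8); it appears in order in both A and B, and no longer such subsequence exists.

8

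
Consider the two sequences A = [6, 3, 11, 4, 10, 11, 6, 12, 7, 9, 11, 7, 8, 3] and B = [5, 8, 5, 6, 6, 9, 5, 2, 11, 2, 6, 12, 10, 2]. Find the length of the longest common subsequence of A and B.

4

Backtracking the LCS table gives one alignment: 6 (A1,B5) → 11 (A3,B9) → 6 (A7,B11) → 12 (A8,B12).
So the longest common subsequence has length 4.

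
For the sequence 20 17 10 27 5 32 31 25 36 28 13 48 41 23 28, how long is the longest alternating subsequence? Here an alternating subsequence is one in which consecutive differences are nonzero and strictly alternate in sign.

11

Track the best alternating length ending on an up-step vs a down-step at each position: up/down = 1/1, 1/2, 1/2, 3/1, 1/4, 5/1, 5/6, 5/6, 7/1, 7/8, 5/8, 9/1, 9/10, 9/10, 11/10.
The maximum over both is 11; one such subsequence is 20, 17, 27, 5, 32, 31, 36, 28, 48, 23, 28.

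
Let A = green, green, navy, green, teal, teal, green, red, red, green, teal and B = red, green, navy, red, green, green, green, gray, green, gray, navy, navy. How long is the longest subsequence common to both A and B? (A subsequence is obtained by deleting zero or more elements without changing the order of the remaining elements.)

A longest common subsequence is green, green, green, green, green (length 5); the LCS DP confirms no longer common subsequence exists.

5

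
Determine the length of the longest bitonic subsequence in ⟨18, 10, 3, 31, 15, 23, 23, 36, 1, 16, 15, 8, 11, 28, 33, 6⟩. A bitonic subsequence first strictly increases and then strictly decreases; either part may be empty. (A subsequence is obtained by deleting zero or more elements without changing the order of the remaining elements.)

One longest bitonic subsequence is 10, 15, 23, 36, 16, 15, 11, 6 (positions 2,5,6,8,10,11,13,16): it rises to 36 then falls. Length 8 is optimal.

8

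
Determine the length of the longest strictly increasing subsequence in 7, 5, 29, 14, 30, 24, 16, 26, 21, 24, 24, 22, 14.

5

Let dp[i] be the longest increasing subsequence ending at position i. Then dp = [1, 1, 2, 2, 3, 3, 3, 4, 4, 5, 5, 5, 2].
The maximum is 5; one witness is 7, 14, 16, 21, 24 at positions 1,4,7,9,10.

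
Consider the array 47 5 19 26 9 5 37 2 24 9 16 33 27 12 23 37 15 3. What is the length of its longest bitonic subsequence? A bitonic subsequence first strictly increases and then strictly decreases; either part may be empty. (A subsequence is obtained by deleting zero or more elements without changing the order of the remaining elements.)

9

One longest bitonic subsequence is 5, 19, 26, 37, 33, 27, 23, 15, 3 (positions 2,3,4,7,12,13,15,17,18): it rises to 37 then falls. Length 9 is optimal.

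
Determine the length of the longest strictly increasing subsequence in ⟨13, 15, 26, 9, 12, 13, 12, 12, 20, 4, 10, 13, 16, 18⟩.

5

Scanning left to right, the best length ending at each element is: 13→1, 15→2, 26→3, 9→1, 12→2, 13→3, 12→2, 12→2, 20→4, 4→1, 10→2, 13→3, 16→4, 18→5.
So the longest increasing subsequence has length 5, e.g. 9, 12, 13, 16, 18.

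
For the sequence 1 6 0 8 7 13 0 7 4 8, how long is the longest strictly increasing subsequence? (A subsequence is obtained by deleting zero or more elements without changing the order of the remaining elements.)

Let dp[i] be the longest increasing subsequence ending at position i. Then dp = [1, 2, 1, 3, 3, 4, 1, 3, 2, 4].
The maximum is 4; one witness is 1, 6, 8, 13 at positions 1,2,4,6.

4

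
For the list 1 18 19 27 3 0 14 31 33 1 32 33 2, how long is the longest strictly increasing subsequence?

Scanning left to right, the best length ending at each element is: 1→1, 18→2, 19→3, 27→4, 3→2, 0→1, 14→3, 31→5, 33→6, 1→2, 32→6, 33→7, 2→3.
So the longest increasing subsequence has length 7, e.g. 1, 18, 19, 27, 31, 32, 33.

7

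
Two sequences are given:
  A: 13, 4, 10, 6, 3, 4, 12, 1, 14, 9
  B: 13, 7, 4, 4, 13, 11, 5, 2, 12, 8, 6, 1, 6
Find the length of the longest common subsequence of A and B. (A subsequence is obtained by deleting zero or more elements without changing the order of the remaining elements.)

5

A longest common subsequence is 13, 4, 4, 12, 1 (length 5); the LCS DP confirms no longer common subsequence exists.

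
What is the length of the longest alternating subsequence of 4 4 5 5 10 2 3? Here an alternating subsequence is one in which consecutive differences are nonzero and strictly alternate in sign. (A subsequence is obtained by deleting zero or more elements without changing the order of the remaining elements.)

Track the best alternating length ending on an up-step vs a down-step at each position: up/down = 1/1, 1/1, 2/1, 2/1, 2/1, 1/3, 4/3.
The maximum over both is 4; one such subsequence is 4, 5, 2, 3.

4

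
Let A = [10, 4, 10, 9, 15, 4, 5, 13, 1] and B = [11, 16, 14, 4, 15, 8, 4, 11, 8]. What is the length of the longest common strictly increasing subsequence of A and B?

For each value that appears in both, track the longest common increasing run ending there.
The best achievable length is 2; one witness is 4, 15 (A-positions 2,5, B-positions 4,5).

2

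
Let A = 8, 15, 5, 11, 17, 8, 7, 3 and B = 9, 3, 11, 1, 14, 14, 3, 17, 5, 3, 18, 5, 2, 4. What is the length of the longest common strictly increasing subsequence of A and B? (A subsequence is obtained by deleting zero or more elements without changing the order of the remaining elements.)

For each value that appears in both, track the longest common increasing run ending there.
The best achievable length is 2; one witness is 11, 17 (A-positions 4,5, B-positions 3,8).

2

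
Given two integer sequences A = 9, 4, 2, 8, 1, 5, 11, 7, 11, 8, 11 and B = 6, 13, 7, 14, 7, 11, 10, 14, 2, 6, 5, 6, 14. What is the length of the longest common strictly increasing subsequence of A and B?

For each value that appears in both, track the longest common increasing run ending there.
The best achievable length is 2; one witness is 7, 11 (A-positions 8,9, B-positions 3,6).

2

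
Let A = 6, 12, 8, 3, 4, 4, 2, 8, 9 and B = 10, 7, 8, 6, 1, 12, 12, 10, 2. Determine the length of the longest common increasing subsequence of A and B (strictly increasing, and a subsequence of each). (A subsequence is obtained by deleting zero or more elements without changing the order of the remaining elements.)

2

For each value that appears in both, track the longest common increasing run ending there.
The best achievable length is 2; one witness is 6, 12 (A-positions 1,2, B-positions 4,6).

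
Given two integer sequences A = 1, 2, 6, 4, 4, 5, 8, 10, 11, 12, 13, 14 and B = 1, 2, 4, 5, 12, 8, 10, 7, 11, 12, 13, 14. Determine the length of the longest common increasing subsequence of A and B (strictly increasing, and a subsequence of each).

10

A longest common strictly increasing subsequence is 1, 2, 4, 5, 8, 10, 11, 12, 13, 14 (length 10); it appears in order in both A and B, and no longer such subsequence exists.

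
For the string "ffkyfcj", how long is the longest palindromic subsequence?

3

One longest palindromic subsequence is fyf (positions 2,4,5); it reads the same forward and backward, and the interval DP gives dp[1][7] = 3.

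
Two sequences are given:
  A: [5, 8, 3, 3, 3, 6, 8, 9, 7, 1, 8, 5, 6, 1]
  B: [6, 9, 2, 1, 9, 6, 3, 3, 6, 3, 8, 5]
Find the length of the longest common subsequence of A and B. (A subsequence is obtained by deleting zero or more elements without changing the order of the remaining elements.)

5

Backtracking the LCS table gives one alignment: 3 (A3,B7) → 3 (A4,B8) → 3 (A5,B10) → 8 (A11,B11) → 5 (A12,B12).
So the longest common subsequence has length 5.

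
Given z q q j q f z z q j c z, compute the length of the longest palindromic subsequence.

One longest palindromic subsequence is zjqzzqjz (positions 1,4,5,7,8,9,10,12); it reads the same forward and backward, and the interval DP gives dp[1][12] = 8.

8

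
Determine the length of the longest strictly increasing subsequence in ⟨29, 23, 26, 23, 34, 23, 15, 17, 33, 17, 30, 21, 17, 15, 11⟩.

Scanning left to right, the best length ending at each element is: 29→1, 23→1, 26→2, 23→1, 34→3, 23→1, 15→1, 17→2, 33→3, 17→2, 30→3, 21→3, 17→2, 15→1, 11→1.
So the longest increasing subsequence has length 3, e.g. 23, 26, 34.

3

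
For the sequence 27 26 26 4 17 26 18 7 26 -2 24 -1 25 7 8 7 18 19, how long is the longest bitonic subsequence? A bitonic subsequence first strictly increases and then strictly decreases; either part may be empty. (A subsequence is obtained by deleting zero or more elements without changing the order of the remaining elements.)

One longest bitonic subsequence is 4, 17, 18, 26, 25, 8, 7 (positions 4,5,7,9,13,15,16): it rises to 26 then falls. Length 7 is optimal.

7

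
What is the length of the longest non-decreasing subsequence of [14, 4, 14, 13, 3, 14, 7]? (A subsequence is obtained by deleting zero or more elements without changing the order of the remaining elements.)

One longest non-decreasing subsequence is 14, 14, 14 (positions 1,3,6), of length 3; no longer one exists.

3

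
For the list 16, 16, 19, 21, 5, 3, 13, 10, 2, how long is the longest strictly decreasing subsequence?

Let dp[i] be the longest decreasing subsequence ending at position i. Then dp = [1, 1, 1, 1, 2, 3, 2, 3, 4].
The maximum is 4; one witness is 16, 5, 3, 2 at positions 1,5,6,9.

4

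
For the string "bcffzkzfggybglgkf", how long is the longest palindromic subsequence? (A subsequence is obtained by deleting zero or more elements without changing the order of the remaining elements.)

9

One longest palindromic subsequence is fkggbggkf (positions 3,6,9,10,12,13,15,16,17); it reads the same forward and backward, and the interval DP gives dp[1][17] = 9.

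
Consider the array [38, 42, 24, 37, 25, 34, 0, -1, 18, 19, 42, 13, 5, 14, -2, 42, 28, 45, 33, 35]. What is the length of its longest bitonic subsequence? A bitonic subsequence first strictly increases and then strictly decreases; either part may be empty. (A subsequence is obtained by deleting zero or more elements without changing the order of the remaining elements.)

8

One longest bitonic subsequence is 38, 42, 37, 34, 19, 13, 5, -2 (positions 1,2,4,6,10,12,13,15): it rises to 42 then falls. Length 8 is optimal.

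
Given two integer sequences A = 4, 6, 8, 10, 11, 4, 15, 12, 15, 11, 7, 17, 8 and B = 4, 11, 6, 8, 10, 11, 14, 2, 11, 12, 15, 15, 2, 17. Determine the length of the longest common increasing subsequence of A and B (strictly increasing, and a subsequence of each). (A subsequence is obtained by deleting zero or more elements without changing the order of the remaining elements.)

8

A longest common strictly increasing subsequence is 4, 6, 8, 10, 11, 12, 15, 17 (length 8); it appears in order in both A and B, and no longer such subsequence exists.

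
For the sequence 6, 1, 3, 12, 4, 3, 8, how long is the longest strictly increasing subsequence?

4

Let dp[i] be the longest increasing subsequence ending at position i. Then dp = [1, 1, 2, 3, 3, 2, 4].
The maximum is 4; one witness is 1, 3, 4, 8 at positions 2,3,5,7.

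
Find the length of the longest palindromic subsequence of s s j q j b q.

Using dp[i][j] = 2 + dp[i+1][j−1] if the ends match, else max(dp[i+1][j], dp[i][j−1]):
dp[1][7] = 3. A witness is qbq at positions 4,6,7.

3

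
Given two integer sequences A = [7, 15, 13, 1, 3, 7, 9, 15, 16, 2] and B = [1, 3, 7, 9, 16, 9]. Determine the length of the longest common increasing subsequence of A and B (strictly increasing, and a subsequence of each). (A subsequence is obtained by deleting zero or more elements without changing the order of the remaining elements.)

5

A longest common strictly increasing subsequence is 1, 3, 7, 9, 16 (length 5); it appears in order in both A and B, and no longer such subsequence exists.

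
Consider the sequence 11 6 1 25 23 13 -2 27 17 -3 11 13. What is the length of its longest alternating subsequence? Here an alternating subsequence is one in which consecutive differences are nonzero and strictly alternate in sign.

A longest alternating subsequence is 11, 6, 25, 23, 27, -3, 11 (positions 1,2,4,5,8,10,11); its 6 consecutive differences strictly alternate in sign, and length 7 is optimal.

7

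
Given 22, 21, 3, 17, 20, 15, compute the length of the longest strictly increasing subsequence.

Let dp[i] be the longest increasing subsequence ending at position i. Then dp = [1, 1, 1, 2, 3, 2].
The maximum is 3; one witness is 3, 17, 20 at positions 3,4,5.

3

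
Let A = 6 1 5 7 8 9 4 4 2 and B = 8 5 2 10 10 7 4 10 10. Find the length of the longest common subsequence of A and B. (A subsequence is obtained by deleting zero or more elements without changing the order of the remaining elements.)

3

A longest common subsequence is 5, 7, 4 (length 3); the LCS DP confirms no longer common subsequence exists.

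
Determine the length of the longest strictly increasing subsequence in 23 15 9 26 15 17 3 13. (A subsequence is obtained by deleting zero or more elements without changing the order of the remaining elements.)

One longest increasing subsequence is 9, 15, 17 (positions 3,5,6), of length 3; no longer one exists.

3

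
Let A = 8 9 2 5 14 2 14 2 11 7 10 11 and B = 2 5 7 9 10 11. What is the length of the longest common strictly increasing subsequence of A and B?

5

A longest common strictly increasing subsequence is 2, 5, 7, 10, 11 (length 5); it appears in order in both A and B, and no longer such subsequence exists.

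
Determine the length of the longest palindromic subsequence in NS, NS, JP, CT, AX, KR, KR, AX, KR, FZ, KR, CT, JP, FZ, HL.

Using dp[i][j] = 2 + dp[i+1][j−1] if the ends match, else max(dp[i+1][j], dp[i][j−1]):
dp[1][15] = 9. A witness is JP CT KR KR AX KR KR CT JP at positions 3,4,6,7,8,9,11,12,13.

9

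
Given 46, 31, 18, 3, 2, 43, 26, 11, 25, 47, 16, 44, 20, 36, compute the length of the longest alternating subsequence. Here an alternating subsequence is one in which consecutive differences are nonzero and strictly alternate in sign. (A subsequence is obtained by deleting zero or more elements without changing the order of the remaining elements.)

9

Track the best alternating length ending on an up-step vs a down-step at each position: up/down = 1/1, 1/2, 1/2, 1/2, 1/2, 3/2, 3/4, 3/4, 5/4, 5/1, 5/6, 7/6, 7/8, 9/8.
The maximum over both is 9; one such subsequence is 46, 31, 43, 11, 25, 16, 44, 20, 36.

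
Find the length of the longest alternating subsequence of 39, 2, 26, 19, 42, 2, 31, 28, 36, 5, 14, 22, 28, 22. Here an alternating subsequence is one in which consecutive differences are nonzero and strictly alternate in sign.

Track the best alternating length ending on an up-step vs a down-step at each position: up/down = 1/1, 1/2, 3/2, 3/4, 5/1, 1/6, 7/6, 7/8, 9/6, 7/10, 11/10, 11/10, 11/10, 11/12.
The maximum over both is 12; one such subsequence is 39, 2, 26, 19, 42, 2, 31, 28, 36, 5, 28, 22.

12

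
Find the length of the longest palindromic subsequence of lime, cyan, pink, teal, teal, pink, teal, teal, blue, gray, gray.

5

One longest palindromic subsequence is teal teal pink teal teal (positions 4,5,6,7,8); it reads the same forward and backward, and the interval DP gives dp[1][11] = 5.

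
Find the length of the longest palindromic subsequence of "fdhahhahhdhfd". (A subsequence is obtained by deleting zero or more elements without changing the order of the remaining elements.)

10

Using dp[i][j] = 2 + dp[i+1][j−1] if the ends match, else max(dp[i+1][j], dp[i][j−1]):
dp[1][13] = 10. A witness is fdhahhahdf at positions 1,2,3,4,5,6,7,9,10,12.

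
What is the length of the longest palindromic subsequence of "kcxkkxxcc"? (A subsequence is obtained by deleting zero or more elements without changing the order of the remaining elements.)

6

Using dp[i][j] = 2 + dp[i+1][j−1] if the ends match, else max(dp[i+1][j], dp[i][j−1]):
dp[1][9] = 6. A witness is cxkkxc at positions 2,3,4,5,7,9.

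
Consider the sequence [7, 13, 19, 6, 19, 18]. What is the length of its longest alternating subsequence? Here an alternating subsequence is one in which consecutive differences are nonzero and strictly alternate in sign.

5

Track the best alternating length ending on an up-step vs a down-step at each position: up/down = 1/1, 2/1, 2/1, 1/3, 4/1, 4/5.
The maximum over both is 5; one such subsequence is 7, 13, 6, 19, 18.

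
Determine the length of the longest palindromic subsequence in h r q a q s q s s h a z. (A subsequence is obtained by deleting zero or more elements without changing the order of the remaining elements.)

5

Using dp[i][j] = 2 + dp[i+1][j−1] if the ends match, else max(dp[i+1][j], dp[i][j−1]):
dp[1][12] = 5. A witness is asssa at positions 4,6,8,9,11.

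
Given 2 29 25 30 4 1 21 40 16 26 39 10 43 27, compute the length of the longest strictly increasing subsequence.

Scanning left to right, the best length ending at each element is: 2→1, 29→2, 25→2, 30→3, 4→2, 1→1, 21→3, 40→4, 16→3, 26→4, 39→5, 10→3, 43→6, 27→5.
So the longest increasing subsequence has length 6, e.g. 2, 4, 21, 26, 39, 43.

6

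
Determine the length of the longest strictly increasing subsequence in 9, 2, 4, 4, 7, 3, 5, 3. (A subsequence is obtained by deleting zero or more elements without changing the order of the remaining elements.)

Let dp[i] be the longest increasing subsequence ending at position i. Then dp = [1, 1, 2, 2, 3, 2, 3, 2].
The maximum is 3; one witness is 2, 4, 7 at positions 2,3,5.

3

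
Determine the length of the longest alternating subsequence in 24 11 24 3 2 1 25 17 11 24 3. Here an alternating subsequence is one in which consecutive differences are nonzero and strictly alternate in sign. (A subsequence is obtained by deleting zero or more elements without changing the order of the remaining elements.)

Track the best alternating length ending on an up-step vs a down-step at each position: up/down = 1/1, 1/2, 3/1, 1/4, 1/4, 1/4, 5/1, 5/6, 5/6, 7/6, 5/8.
The maximum over both is 8; one such subsequence is 24, 11, 24, 3, 25, 17, 24, 3.

8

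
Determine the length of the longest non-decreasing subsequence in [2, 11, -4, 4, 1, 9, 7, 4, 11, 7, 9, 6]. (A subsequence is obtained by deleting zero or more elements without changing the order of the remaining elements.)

One longest non-decreasing subsequence is 2, 4, 7, 7, 9 (positions 1,4,7,10,11), of length 5; no longer one exists.

5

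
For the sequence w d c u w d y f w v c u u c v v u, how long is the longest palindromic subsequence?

8

Using dp[i][j] = 2 + dp[i+1][j−1] if the ends match, else max(dp[i+1][j], dp[i][j−1]):
dp[1][17] = 8. A witness is uvcuucvu at positions 4,10,11,12,13,14,16,17.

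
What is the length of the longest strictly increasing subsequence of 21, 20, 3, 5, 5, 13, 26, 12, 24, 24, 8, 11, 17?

5

Scanning left to right, the best length ending at each element is: 21→1, 20→1, 3→1, 5→2, 5→2, 13→3, 26→4, 12→3, 24→4, 24→4, 8→3, 11→4, 17→5.
So the longest increasing subsequence has length 5, e.g. 3, 5, 8, 11, 17.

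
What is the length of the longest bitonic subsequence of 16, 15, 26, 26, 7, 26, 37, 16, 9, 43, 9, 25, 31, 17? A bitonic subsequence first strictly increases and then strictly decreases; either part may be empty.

One longest bitonic subsequence is 16, 26, 37, 43, 31, 17 (positions 1,3,7,10,13,14): it rises to 43 then falls. Length 6 is optimal.

6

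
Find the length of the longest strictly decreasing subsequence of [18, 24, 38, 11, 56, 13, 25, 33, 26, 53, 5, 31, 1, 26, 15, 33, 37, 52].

5

Scanning left to right, the best length ending at each element is: 18→1, 24→1, 38→1, 11→2, 56→1, 13→2, 25→2, 33→2, 26→3, 53→2, 5→4, 31→3, 1→5, 26→4, 15→5, 33→3, 37→3, 52→3.
So the longest decreasing subsequence has length 5, e.g. 38, 33, 26, 5, 1.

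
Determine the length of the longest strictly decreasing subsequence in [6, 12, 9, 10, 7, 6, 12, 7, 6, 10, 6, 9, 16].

4

Let dp[i] be the longest decreasing subsequence ending at position i. Then dp = [1, 1, 2, 2, 3, 4, 1, 3, 4, 2, 4, 3, 1].
The maximum is 4; one witness is 12, 9, 7, 6 at positions 2,3,5,6.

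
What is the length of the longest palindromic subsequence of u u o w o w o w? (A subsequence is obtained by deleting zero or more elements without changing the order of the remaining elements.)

One longest palindromic subsequence is wowow (positions 4,5,6,7,8); it reads the same forward and backward, and the interval DP gives dp[1][8] = 5.

5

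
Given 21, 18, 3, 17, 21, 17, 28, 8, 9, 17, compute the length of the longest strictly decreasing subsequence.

One longest decreasing subsequence is 21, 18, 17, 8 (positions 1,2,4,8), of length 4; no longer one exists.

4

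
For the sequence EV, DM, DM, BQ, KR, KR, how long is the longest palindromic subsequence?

One longest palindromic subsequence is KR KR (positions 5,6); it reads the same forward and backward, and the interval DP gives dp[1][6] = 2.

2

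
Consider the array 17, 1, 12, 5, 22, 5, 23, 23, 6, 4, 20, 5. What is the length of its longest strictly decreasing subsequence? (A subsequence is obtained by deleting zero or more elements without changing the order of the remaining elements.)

4

Let dp[i] be the longest decreasing subsequence ending at position i. Then dp = [1, 2, 2, 3, 1, 3, 1, 1, 3, 4, 2, 4].
The maximum is 4; one witness is 17, 12, 5, 4 at positions 1,3,4,10.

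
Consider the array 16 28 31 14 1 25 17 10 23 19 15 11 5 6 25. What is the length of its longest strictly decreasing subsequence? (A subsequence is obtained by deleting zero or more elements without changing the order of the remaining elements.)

7

One longest decreasing subsequence is 28, 25, 23, 19, 15, 11, 5 (positions 2,6,9,10,11,12,13), of length 7; no longer one exists.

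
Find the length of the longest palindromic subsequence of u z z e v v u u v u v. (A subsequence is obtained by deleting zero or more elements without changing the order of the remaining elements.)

One longest palindromic subsequence is vvuuvv (positions 5,6,7,8,9,11); it reads the same forward and backward, and the interval DP gives dp[1][11] = 6.

6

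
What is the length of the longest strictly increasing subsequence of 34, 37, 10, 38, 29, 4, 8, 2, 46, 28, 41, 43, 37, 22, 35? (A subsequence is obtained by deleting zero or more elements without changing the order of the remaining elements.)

One longest increasing subsequence is 34, 37, 38, 41, 43 (positions 1,2,4,11,12), of length 5; no longer one exists.

5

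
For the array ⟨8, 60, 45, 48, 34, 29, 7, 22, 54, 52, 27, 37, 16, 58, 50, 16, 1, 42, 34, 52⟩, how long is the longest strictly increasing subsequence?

6

Let dp[i] be the longest increasing subsequence ending at position i. Then dp = [1, 2, 2, 3, 2, 2, 1, 2, 4, 4, 3, 4, 2, 5, 5, 2, 1, 5, 4, 6].
The maximum is 6; one witness is 8, 22, 27, 37, 50, 52 at positions 1,8,11,12,15,20.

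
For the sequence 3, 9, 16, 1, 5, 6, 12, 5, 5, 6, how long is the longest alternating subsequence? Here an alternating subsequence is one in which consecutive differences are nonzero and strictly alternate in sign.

A longest alternating subsequence is 3, 9, 1, 6, 5, 6 (positions 1,2,4,6,8,10); its 5 consecutive differences strictly alternate in sign, and length 6 is optimal.

6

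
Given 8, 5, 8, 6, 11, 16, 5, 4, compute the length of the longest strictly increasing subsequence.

Scanning left to right, the best length ending at each element is: 8→1, 5→1, 8→2, 6→2, 11→3, 16→4, 5→1, 4→1.
So the longest increasing subsequence has length 4, e.g. 5, 8, 11, 16.

4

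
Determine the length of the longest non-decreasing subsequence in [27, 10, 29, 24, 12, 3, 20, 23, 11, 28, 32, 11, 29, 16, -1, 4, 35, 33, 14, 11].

7

One longest non-decreasing subsequence is 10, 12, 20, 23, 28, 32, 35 (positions 2,5,7,8,10,11,17), of length 7; no longer one exists.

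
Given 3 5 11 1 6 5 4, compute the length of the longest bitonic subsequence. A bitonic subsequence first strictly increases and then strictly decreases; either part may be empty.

6

One longest bitonic subsequence is 3, 5, 11, 6, 5, 4 (positions 1,2,3,5,6,7): it rises to 11 then falls. Length 6 is optimal.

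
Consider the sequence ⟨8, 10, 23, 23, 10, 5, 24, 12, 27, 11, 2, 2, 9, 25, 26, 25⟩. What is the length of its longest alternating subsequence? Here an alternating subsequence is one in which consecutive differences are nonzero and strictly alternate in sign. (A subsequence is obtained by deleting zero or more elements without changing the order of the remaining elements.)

Track the best alternating length ending on an up-step vs a down-step at each position: up/down = 1/1, 2/1, 2/1, 2/1, 2/3, 1/3, 4/1, 4/5, 6/1, 4/7, 1/7, 1/7, 8/7, 8/7, 8/7, 8/9.
The maximum over both is 9; one such subsequence is 8, 23, 10, 24, 12, 27, 11, 26, 25.

9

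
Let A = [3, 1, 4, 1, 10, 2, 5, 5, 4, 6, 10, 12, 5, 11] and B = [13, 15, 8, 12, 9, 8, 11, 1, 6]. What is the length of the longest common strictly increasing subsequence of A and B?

For each value that appears in both, track the longest common increasing run ending there.
The best achievable length is 2; one witness is 1, 6 (A-positions 2,10, B-positions 8,9).

2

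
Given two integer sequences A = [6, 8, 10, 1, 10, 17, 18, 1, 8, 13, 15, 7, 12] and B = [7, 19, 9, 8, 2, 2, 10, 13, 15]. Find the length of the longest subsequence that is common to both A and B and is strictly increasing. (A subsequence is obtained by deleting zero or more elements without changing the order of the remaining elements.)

For each value that appears in both, track the longest common increasing run ending there.
The best achievable length is 4; one witness is 8, 10, 13, 15 (A-positions 2,3,10,11, B-positions 4,7,8,9).

4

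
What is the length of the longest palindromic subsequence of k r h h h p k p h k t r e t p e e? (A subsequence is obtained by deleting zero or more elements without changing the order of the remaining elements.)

Using dp[i][j] = 2 + dp[i+1][j−1] if the ends match, else max(dp[i+1][j], dp[i][j−1]):
dp[1][17] = 7. A witness is rhpkphr at positions 2,5,6,7,8,9,12.

7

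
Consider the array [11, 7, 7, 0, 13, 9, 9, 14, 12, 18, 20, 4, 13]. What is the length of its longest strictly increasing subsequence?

5

Scanning left to right, the best length ending at each element is: 11→1, 7→1, 7→1, 0→1, 13→2, 9→2, 9→2, 14→3, 12→3, 18→4, 20→5, 4→2, 13→4.
So the longest increasing subsequence has length 5, e.g. 11, 13, 14, 18, 20.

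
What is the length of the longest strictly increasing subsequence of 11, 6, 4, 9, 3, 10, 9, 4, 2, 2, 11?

Scanning left to right, the best length ending at each element is: 11→1, 6→1, 4→1, 9→2, 3→1, 10→3, 9→2, 4→2, 2→1, 2→1, 11→4.
So the longest increasing subsequence has length 4, e.g. 6, 9, 10, 11.

4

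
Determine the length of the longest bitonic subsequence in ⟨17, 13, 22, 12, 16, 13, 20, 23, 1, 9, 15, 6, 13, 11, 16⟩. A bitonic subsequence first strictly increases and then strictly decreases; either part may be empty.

Let inc[i] be the LIS ending at i and dec[i] the longest strictly decreasing subsequence starting at i. inc = [1, 1, 2, 1, 2, 2, 3, 4, 1, 2, 3, 2, 3, 3, 4], dec = [5, 4, 5, 3, 4, 3, 4, 4, 1, 2, 3, 1, 2, 1, 1].
max_i inc[i]+dec[i]−1 = 7, with one witness 13, 16, 20, 23, 15, 13, 11.

7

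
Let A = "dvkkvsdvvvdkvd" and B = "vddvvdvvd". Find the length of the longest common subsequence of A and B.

7

Backtracking the LCS table gives one alignment: d (A1,B3) → v (A2,B4) → v (A5,B5) → d (A7,B6) → v (A10,B7) → v (A13,B8) → d (A14,B9).
So the longest common subsequence has length 7.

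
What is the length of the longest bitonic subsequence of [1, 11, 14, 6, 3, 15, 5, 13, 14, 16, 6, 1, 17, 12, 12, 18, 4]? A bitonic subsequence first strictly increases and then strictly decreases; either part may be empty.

9

One longest bitonic subsequence is 1, 3, 5, 13, 14, 16, 17, 12, 4 (positions 1,5,7,8,9,10,13,15,17): it rises to 17 then falls. Length 9 is optimal.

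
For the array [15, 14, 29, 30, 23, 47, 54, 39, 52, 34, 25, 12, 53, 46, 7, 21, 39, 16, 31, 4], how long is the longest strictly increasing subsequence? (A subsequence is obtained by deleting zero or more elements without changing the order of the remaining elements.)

Let dp[i] be the longest increasing subsequence ending at position i. Then dp = [1, 1, 2, 3, 2, 4, 5, 4, 5, 4, 3, 1, 6, 5, 1, 2, 5, 2, 4, 1].
The maximum is 6; one witness is 15, 29, 30, 47, 52, 53 at positions 1,3,4,6,9,13.

6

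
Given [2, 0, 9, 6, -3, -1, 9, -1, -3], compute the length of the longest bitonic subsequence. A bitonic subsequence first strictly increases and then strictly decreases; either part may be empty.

One longest bitonic subsequence is 2, 9, 6, -1, -3 (positions 1,3,4,8,9): it rises to 9 then falls. Length 5 is optimal.

5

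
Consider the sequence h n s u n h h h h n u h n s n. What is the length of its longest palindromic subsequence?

12

One longest palindromic subsequence is nsunhhhhnusn (positions 2,3,4,5,6,7,8,9,10,11,14,15); it reads the same forward and backward, and the interval DP gives dp[1][15] = 12.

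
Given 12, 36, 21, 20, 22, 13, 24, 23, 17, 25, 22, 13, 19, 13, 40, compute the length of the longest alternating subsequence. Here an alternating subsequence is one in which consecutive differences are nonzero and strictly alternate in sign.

A longest alternating subsequence is 12, 36, 21, 22, 13, 24, 23, 25, 13, 19, 13, 40 (positions 1,2,3,5,6,7,8,10,12,13,14,15); its 11 consecutive differences strictly alternate in sign, and length 12 is optimal.

12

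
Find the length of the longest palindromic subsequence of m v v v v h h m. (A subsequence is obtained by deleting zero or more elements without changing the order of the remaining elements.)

6

Using dp[i][j] = 2 + dp[i+1][j−1] if the ends match, else max(dp[i+1][j], dp[i][j−1]):
dp[1][8] = 6. A witness is mvvvvm at positions 1,2,3,4,5,8.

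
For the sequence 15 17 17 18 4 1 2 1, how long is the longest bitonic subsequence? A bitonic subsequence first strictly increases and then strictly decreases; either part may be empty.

One longest bitonic subsequence is 15, 17, 18, 4, 2, 1 (positions 1,2,4,5,7,8): it rises to 18 then falls. Length 6 is optimal.

6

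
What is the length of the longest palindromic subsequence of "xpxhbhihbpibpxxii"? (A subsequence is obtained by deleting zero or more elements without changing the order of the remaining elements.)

One longest palindromic subsequence is xxbipibxx (positions 1,3,5,7,10,11,12,14,15); it reads the same forward and backward, and the interval DP gives dp[1][17] = 9.

9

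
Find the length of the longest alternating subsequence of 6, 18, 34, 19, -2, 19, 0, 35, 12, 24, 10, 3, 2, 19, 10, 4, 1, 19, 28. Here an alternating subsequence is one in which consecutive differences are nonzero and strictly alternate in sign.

12

A longest alternating subsequence is 6, 18, -2, 19, 0, 35, 12, 24, 10, 19, 10, 19 (positions 1,2,5,6,7,8,9,10,11,14,15,18); its 11 consecutive differences strictly alternate in sign, and length 12 is optimal.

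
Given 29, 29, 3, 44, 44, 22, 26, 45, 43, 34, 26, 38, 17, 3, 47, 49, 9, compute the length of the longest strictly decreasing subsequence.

Scanning left to right, the best length ending at each element is: 29→1, 29→1, 3→2, 44→1, 44→1, 22→2, 26→2, 45→1, 43→2, 34→3, 26→4, 38→3, 17→5, 3→6, 47→1, 49→1, 9→6.
So the longest decreasing subsequence has length 6, e.g. 44, 43, 34, 26, 17, 3.

6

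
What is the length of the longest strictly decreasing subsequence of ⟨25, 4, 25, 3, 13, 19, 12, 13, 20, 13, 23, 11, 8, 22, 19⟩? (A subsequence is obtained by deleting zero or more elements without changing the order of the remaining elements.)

5

Scanning left to right, the best length ending at each element is: 25→1, 4→2, 25→1, 3→3, 13→2, 19→2, 12→3, 13→3, 20→2, 13→3, 23→2, 11→4, 8→5, 22→3, 19→4.
So the longest decreasing subsequence has length 5, e.g. 25, 13, 12, 11, 8.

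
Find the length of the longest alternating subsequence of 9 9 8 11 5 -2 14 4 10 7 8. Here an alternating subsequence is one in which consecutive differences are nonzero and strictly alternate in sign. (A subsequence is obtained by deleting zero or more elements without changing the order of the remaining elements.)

Track the best alternating length ending on an up-step vs a down-step at each position: up/down = 1/1, 1/1, 1/2, 3/1, 1/4, 1/4, 5/1, 5/6, 7/6, 7/8, 9/8.
The maximum over both is 9; one such subsequence is 9, 8, 11, 5, 14, 4, 10, 7, 8.

9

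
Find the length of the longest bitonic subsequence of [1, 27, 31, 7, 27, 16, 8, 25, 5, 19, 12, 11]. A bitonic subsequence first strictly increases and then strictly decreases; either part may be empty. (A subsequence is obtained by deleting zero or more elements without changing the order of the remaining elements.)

One longest bitonic subsequence is 1, 27, 31, 27, 25, 19, 12, 11 (positions 1,2,3,5,8,10,11,12): it rises to 31 then falls. Length 8 is optimal.

8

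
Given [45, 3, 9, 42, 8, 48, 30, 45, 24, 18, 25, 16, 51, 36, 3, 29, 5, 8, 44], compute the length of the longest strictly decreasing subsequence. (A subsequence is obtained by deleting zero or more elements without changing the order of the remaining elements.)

Let dp[i] be the longest decreasing subsequence ending at position i. Then dp = [1, 2, 2, 2, 3, 1, 3, 2, 4, 5, 4, 6, 1, 3, 7, 4, 7, 7, 3].
The maximum is 7; one witness is 45, 42, 30, 24, 18, 16, 3 at positions 1,4,7,9,10,12,15.

7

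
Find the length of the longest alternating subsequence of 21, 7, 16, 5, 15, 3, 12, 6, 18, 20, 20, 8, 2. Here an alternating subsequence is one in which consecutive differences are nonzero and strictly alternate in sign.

10

Track the best alternating length ending on an up-step vs a down-step at each position: up/down = 1/1, 1/2, 3/2, 1/4, 5/4, 1/6, 7/6, 7/8, 9/2, 9/2, 9/2, 9/10, 1/10.
The maximum over both is 10; one such subsequence is 21, 7, 16, 5, 15, 3, 12, 6, 18, 8.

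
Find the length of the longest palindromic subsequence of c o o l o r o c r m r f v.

7

Using dp[i][j] = 2 + dp[i+1][j−1] if the ends match, else max(dp[i+1][j], dp[i][j−1]):
dp[1][13] = 7. A witness is coolooc at positions 1,2,3,4,5,7,8.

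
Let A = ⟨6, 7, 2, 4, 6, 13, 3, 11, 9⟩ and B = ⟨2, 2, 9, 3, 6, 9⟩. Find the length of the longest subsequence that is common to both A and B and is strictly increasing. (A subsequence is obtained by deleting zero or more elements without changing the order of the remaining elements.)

3

A longest common strictly increasing subsequence is 2, 3, 9 (length 3); it appears in order in both A and B, and no longer such subsequence exists.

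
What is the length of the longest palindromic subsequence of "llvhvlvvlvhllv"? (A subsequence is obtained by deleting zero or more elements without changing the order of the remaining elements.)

Using dp[i][j] = 2 + dp[i+1][j−1] if the ends match, else max(dp[i+1][j], dp[i][j−1]):
dp[1][14] = 12. A witness is llhvlvvlvhll at positions 1,2,4,5,6,7,8,9,10,11,12,13.

12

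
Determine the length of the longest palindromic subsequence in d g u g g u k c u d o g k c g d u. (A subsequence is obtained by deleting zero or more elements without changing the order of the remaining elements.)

One longest palindromic subsequence is uggucuggu (positions 3,4,5,6,8,9,12,15,17); it reads the same forward and backward, and the interval DP gives dp[1][17] = 9.

9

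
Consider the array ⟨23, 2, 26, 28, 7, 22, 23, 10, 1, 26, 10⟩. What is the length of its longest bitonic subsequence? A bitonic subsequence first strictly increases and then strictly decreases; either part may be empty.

6

Let inc[i] be the LIS ending at i and dec[i] the longest strictly decreasing subsequence starting at i. inc = [1, 1, 2, 3, 2, 3, 4, 3, 1, 5, 3], dec = [4, 2, 4, 4, 2, 3, 3, 2, 1, 2, 1].
max_i inc[i]+dec[i]−1 = 6, with one witness 23, 26, 28, 23, 10, 1.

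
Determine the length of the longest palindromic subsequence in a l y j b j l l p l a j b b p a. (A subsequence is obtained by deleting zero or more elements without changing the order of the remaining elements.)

One longest palindromic subsequence is abjlpljba (positions 1,5,6,8,9,10,12,14,16); it reads the same forward and backward, and the interval DP gives dp[1][16] = 9.

9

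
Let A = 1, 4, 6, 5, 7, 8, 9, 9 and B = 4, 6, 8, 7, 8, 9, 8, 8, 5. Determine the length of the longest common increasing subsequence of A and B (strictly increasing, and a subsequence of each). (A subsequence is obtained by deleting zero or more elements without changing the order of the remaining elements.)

5

For each value that appears in both, track the longest common increasing run ending there.
The best achievable length is 5; one witness is 4, 6, 7, 8, 9 (A-positions 2,3,5,6,7, B-positions 1,2,4,5,6).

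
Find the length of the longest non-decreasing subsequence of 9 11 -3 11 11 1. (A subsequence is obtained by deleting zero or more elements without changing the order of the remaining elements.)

Let dp[i] be the longest non-decreasing subsequence ending at position i. Then dp = [1, 2, 1, 3, 4, 2].
The maximum is 4; one witness is 9, 11, 11, 11 at positions 1,2,4,5.

4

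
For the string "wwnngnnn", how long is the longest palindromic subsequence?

5

Using dp[i][j] = 2 + dp[i+1][j−1] if the ends match, else max(dp[i+1][j], dp[i][j−1]):
dp[1][8] = 5. A witness is nnnnn at positions 3,4,6,7,8.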